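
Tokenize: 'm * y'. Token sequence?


Scan left to right, longest-match per lexeme
Tokens: ID(m), OP(*), ID(y)


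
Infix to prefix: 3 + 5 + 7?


left-to-right (same/higher precedence on left): tree is (+ (+ 3 5) 7)
Prefix: + + 3 5 7


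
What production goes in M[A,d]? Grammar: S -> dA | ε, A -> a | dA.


For [A, d]: 'd' ∈ FIRST(dA)
Entry: A -> dA


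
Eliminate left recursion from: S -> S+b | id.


Left-recursive alternatives: S+b; non-recursive: id
Introduce S': S -> idS', S' -> +bS' | ε


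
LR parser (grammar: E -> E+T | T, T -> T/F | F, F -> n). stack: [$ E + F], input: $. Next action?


'F' (not preceded by T/) is the handle for T -> F
Action: reduce (T -> F)


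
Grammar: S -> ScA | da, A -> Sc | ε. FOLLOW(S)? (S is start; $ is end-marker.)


$ ∈ FOLLOW(S). For each A -> αBβ: add FIRST(β)\{ε} to FOLLOW(B); if β nullable, add FOLLOW(A).
FOLLOW(S) = {$, c}


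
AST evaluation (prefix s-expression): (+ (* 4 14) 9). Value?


Evaluate inner: (* 4 14) = 56
Evaluate root: (+ 56 9) = 65
Result: 65


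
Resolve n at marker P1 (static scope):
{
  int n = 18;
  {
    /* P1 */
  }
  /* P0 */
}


P1's block does not declare n; resolves to the enclosing declaration at depth 0
n = 18


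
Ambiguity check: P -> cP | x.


right-linear, alternatives start with distinct terminals 'c' vs 'x': unique leftmost derivation
Unambiguous


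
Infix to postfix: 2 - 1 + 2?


Left to right (same or higher precedence on left)
Postfix: 2 1 - 2 +


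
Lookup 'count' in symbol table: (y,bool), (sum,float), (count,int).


Lookup 'count' → type int


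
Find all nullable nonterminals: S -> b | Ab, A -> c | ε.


A nonterminal is nullable iff some alternative derives ε (directly, or every symbol in it is nullable)
Nullable: {A}


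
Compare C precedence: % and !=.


'%' is multiplicative (level 10); '!=' is equality (level 6)
Higher level binds tighter
'%' has higher precedence than '!='


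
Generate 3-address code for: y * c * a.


Break into single-operator statements:
t1 = y * c
t2 = t1 * a


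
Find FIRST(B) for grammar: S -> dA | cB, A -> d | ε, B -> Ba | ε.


Per alternative of B: FIRST(Ba) = {a}; FIRST(ε) = {ε}
FIRST(B) = {a, ε}


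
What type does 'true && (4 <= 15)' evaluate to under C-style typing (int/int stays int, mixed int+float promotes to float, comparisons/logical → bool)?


Operand types: bool && bool
Rule: logical operators take bool operands and yield bool
Result type: bool


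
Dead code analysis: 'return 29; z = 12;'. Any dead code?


statement follows a return and is unreachable
Dead: 'z = 12'


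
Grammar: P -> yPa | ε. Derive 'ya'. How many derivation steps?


Derivation: P => yPa => ya
Steps: 2


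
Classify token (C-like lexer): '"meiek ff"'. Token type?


Pattern: double-quoted sequence
Type: STRING_LITERAL


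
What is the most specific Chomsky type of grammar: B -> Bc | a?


Left-linear: every RHS is a terminal or one nonterminal followed by a terminal
Classification: Type 3 (Regular)


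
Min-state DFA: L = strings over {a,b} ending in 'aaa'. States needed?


Track the longest suffix of input matching a prefix of 'aaa': 4 classes (prefixes of length 0..3)
Minimal DFA: 4 states


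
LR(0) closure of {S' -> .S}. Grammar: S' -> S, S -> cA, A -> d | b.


Start: S' -> .S
For each item with dot before a nonterminal B, add B -> .γ for every B-production
Closure: [S' -> .S, S -> .cA]


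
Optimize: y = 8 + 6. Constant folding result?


8 + 6 = 14 at compile time
Optimized: y = 14


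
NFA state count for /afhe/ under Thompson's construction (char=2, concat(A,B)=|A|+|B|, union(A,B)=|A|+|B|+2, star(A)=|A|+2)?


Syntax tree has 4 char leaf(s), 0 union(s), 0 star(s)
chars contribute 4×2 = 8; each union adds +2; each star adds +2
Total: 8 + 0 + 0 = 8 states


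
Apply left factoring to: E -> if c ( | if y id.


Common prefix: 'if'
Factored: E -> if E', E' -> c ( | y id


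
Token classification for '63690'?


Pattern: digits only
Type: INTEGER_LITERAL


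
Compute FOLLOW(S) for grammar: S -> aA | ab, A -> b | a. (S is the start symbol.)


$ ∈ FOLLOW(S). For each A -> αBβ: add FIRST(β)\{ε} to FOLLOW(B); if β nullable, add FOLLOW(A).
FOLLOW(S) = {$}


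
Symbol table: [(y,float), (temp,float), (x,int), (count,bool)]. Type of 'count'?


Lookup 'count' → type bool


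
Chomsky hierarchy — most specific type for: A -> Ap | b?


Left-linear: every RHS is a terminal or one nonterminal followed by a terminal
Classification: Type 3 (Regular)


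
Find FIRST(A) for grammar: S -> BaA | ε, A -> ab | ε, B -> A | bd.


Per alternative of A: FIRST(ab) = {a}; FIRST(ε) = {ε}
FIRST(A) = {a, ε}


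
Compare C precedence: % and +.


'%' is multiplicative (level 10); '+' is additive (level 9)
Higher level binds tighter
'%' has higher precedence than '+'


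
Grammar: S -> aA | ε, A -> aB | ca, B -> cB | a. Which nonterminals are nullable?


A nonterminal is nullable iff some alternative derives ε (directly, or every symbol in it is nullable)
Nullable: {S}


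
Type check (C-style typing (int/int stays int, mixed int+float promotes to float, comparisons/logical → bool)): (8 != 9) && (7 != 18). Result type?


Operand types: bool && bool
Rule: logical operators take bool operands and yield bool
Result type: bool


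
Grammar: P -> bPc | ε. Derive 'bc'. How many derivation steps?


Derivation: P => bPc => bc
Steps: 2


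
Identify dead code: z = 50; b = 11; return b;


z is assigned but never read
Dead: 'z = 50'


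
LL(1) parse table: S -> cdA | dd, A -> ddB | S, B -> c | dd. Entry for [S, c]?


For [S, c]: 'c' ∈ FIRST(cdA)
Entry: S -> cdA


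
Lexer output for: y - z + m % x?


Scan left to right, longest-match per lexeme
Tokens: ID(y), OP(-), ID(z), OP(+), ID(m), OP(%), ID(x)


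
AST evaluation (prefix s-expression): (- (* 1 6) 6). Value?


Evaluate inner: (* 1 6) = 6
Evaluate root: (- 6 6) = 0
Result: 0


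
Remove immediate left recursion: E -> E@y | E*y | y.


Left-recursive alternatives: E@y, E*y; non-recursive: y
Introduce E': E -> yE', E' -> @yE' | *yE' | ε


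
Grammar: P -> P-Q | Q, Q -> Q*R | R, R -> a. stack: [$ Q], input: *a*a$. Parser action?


shift '*' to continue Q -> Q*R
Action: shift


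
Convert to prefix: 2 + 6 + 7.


left-to-right (same/higher precedence on left): tree is (+ (+ 2 6) 7)
Prefix: + + 2 6 7


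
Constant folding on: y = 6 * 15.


6 * 15 = 90 at compile time
Optimized: y = 90


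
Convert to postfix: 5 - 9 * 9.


* has higher precedence, evaluate 9*9 first
Postfix: 5 9 9 * -


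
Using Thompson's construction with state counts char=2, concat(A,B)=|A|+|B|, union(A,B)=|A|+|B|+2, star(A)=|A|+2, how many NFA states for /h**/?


Syntax tree has 1 char leaf(s), 0 union(s), 2 star(s)
chars contribute 1×2 = 2; each union adds +2; each star adds +2
Total: 2 + 0 + 4 = 6 states


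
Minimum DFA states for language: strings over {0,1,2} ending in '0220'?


Track the longest suffix of input matching a prefix of '0220': 5 classes (prefixes of length 0..4)
Minimal DFA: 5 states


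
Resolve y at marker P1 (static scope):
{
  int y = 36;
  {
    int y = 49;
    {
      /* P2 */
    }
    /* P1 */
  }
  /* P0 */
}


y declared in the same block as P1
y = 49


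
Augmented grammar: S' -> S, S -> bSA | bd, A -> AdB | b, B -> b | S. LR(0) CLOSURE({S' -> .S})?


Start: S' -> .S
For each item with dot before a nonterminal B, add B -> .γ for every B-production
Closure: [S' -> .S, S -> .bSA, S -> .bd]


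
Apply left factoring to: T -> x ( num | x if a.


Common prefix: 'x'
Factored: T -> x T', T' -> ( num | if a


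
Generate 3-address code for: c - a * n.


Break into single-operator statements:
t1 = a * n
t2 = c - t1


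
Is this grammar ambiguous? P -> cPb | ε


balanced c^n…b^n: each string has a unique parse
Unambiguous


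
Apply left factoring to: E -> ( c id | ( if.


Common prefix: '('
Factored: E -> ( E', E' -> c id | if


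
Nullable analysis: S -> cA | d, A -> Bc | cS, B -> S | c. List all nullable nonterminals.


A nonterminal is nullable iff some alternative derives ε (directly, or every symbol in it is nullable)
Nullable: {}


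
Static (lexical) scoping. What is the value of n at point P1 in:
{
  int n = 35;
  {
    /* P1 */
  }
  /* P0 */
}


P1's block does not declare n; resolves to the enclosing declaration at depth 0
n = 35


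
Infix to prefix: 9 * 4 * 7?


left-to-right (same/higher precedence on left): tree is (* (* 9 4) 7)
Prefix: * * 9 4 7


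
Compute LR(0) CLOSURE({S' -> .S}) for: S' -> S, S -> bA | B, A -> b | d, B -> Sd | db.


Start: S' -> .S
For each item with dot before a nonterminal B, add B -> .γ for every B-production
Closure: [S' -> .S, S -> .bA, S -> .B, B -> .Sd, B -> .db]


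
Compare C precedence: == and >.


'>' is relational (level 7); '==' is equality (level 6)
Higher level binds tighter
'>' has higher precedence than '=='


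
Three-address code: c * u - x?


Break into single-operator statements:
t1 = c * u
t2 = t1 - x


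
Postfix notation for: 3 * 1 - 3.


Left to right (same or higher precedence on left)
Postfix: 3 1 * 3 -


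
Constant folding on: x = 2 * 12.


2 * 12 = 24 at compile time
Optimized: x = 24


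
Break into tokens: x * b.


Scan left to right, longest-match per lexeme
Tokens: ID(x), OP(*), ID(b)


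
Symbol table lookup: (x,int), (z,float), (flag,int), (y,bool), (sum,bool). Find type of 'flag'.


Lookup 'flag' → type int


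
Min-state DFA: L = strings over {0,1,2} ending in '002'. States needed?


Track the longest suffix of input matching a prefix of '002': 4 classes (prefixes of length 0..3)
Minimal DFA: 4 states


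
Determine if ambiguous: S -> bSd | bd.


balanced b^n…d^n: each string has a unique parse
Unambiguous


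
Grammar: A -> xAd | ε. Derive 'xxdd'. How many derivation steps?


Derivation: A => xAd => xxAdd => xxdd
Steps: 3


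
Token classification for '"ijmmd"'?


Pattern: double-quoted sequence
Type: STRING_LITERAL


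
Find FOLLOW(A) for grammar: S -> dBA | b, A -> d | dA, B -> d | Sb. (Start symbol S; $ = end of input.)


$ ∈ FOLLOW(S). For each A -> αBβ: add FIRST(β)\{ε} to FOLLOW(B); if β nullable, add FOLLOW(A).
FOLLOW(A) = {$, b}


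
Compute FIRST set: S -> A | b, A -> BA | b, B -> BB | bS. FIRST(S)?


Per alternative of S: FIRST(A) = {b}; FIRST(b) = {b}
FIRST(S) = {b}


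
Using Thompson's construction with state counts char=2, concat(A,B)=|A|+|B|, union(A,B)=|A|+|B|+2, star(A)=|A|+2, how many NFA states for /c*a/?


Syntax tree has 2 char leaf(s), 0 union(s), 1 star(s)
chars contribute 2×2 = 4; each union adds +2; each star adds +2
Total: 4 + 0 + 2 = 6 states


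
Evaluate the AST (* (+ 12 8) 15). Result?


Evaluate inner: (+ 12 8) = 20
Evaluate root: (* 20 15) = 300
Result: 300


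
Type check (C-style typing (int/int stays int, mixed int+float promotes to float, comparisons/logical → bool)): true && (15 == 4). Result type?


Operand types: bool && bool
Rule: logical operators take bool operands and yield bool
Result type: bool


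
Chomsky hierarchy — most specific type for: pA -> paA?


LHS has context (more than one symbol) and |LHS| ≤ |RHS|
Classification: Type 1 (Context-Sensitive)


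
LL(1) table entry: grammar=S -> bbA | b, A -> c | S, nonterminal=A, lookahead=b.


For [A, b]: 'b' ∈ FIRST(S)
Entry: A -> S


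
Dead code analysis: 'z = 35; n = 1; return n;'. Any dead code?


z is assigned but never read
Dead: 'z = 35'


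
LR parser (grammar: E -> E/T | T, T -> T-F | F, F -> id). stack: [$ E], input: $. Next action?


start symbol E on stack, input exhausted
Action: accept


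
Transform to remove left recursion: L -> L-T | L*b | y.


Left-recursive alternatives: L-T, L*b; non-recursive: y
Introduce L': L -> yL', L' -> -TL' | *bL' | ε


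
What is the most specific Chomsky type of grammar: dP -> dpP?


LHS has context (more than one symbol) and |LHS| ≤ |RHS|
Classification: Type 1 (Context-Sensitive)


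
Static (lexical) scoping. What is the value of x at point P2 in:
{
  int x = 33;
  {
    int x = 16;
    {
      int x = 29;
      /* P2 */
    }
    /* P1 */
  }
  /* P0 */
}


x declared in the same block as P2
x = 29


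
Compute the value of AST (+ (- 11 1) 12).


Evaluate inner: (- 11 1) = 10
Evaluate root: (+ 10 12) = 22
Result: 22


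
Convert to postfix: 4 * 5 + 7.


Left to right (same or higher precedence on left)
Postfix: 4 5 * 7 +


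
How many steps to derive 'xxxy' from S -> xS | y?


Derivation: S => xS => xxS => xxxS => xxxy
Steps: 4


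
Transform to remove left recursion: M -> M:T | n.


Left-recursive alternatives: M:T; non-recursive: n
Introduce M': M -> nM', M' -> :TM' | ε


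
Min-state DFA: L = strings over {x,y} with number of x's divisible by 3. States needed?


Track (count of x) mod 3: states 0..2, accept at 0
Minimal DFA: 3 states


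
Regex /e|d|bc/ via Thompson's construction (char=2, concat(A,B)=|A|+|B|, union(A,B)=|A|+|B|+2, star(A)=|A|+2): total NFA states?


Syntax tree has 4 char leaf(s), 2 union(s), 0 star(s)
chars contribute 4×2 = 8; each union adds +2; each star adds +2
Total: 8 + 4 + 0 = 12 states


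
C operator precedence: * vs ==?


'*' is multiplicative (level 10); '==' is equality (level 6)
Higher level binds tighter
'*' has higher precedence than '=='


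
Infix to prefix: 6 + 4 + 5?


left-to-right (same/higher precedence on left): tree is (+ (+ 6 4) 5)
Prefix: + + 6 4 5


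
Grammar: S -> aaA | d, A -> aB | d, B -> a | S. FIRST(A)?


Per alternative of A: FIRST(aB) = {a}; FIRST(d) = {d}
FIRST(A) = {a, d}


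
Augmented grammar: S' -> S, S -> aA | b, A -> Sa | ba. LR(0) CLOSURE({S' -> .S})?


Start: S' -> .S
For each item with dot before a nonterminal B, add B -> .γ for every B-production
Closure: [S' -> .S, S -> .aA, S -> .b]


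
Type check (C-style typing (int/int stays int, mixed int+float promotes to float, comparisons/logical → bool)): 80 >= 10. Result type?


Operand types: int >= int
Rule: comparison yields bool
Result type: bool


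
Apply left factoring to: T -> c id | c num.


Common prefix: 'c'
Factored: T -> c T', T' -> id | num


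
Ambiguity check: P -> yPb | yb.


balanced y^n…b^n: each string has a unique parse
Unambiguous


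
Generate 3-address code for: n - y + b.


Break into single-operator statements:
t1 = n - y
t2 = t1 + b


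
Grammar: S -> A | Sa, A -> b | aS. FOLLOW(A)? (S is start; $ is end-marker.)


$ ∈ FOLLOW(S). For each A -> αBβ: add FIRST(β)\{ε} to FOLLOW(B); if β nullable, add FOLLOW(A).
FOLLOW(A) = {$, a}


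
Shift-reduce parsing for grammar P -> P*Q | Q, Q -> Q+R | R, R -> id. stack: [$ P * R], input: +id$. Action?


'R' (not preceded by Q+) is the handle for Q -> R
Action: reduce (Q -> R)


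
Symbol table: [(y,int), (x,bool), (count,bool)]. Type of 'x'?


Lookup 'x' → type bool


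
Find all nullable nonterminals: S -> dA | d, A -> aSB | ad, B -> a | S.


A nonterminal is nullable iff some alternative derives ε (directly, or every symbol in it is nullable)
Nullable: {}


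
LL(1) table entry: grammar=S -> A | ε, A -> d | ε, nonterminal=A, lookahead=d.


For [A, d]: 'd' ∈ FIRST(d)
Entry: A -> d


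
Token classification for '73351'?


Pattern: digits only
Type: INTEGER_LITERAL


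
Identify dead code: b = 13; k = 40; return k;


b is assigned but never read
Dead: 'b = 13'


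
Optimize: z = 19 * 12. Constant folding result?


19 * 12 = 228 at compile time
Optimized: z = 228


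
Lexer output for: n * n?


Scan left to right, longest-match per lexeme
Tokens: ID(n), OP(*), ID(n)


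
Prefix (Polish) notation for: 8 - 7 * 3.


'*' binds tighter: tree is (- 8 (* 7 3))
Prefix: - 8 * 7 3


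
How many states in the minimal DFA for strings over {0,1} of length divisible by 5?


Track length mod 5: states 0..4, accept at 0
Minimal DFA: 5 states


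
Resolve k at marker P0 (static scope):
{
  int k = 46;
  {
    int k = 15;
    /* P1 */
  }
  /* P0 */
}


k declared in the same block as P0
k = 46


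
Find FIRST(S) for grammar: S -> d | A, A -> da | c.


Per alternative of S: FIRST(d) = {d}; FIRST(A) = {c, d}
FIRST(S) = {c, d}


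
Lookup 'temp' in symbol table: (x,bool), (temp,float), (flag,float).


Lookup 'temp' → type float


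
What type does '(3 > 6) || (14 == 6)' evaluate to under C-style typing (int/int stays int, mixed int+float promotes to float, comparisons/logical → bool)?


Operand types: bool || bool
Rule: logical operators take bool operands and yield bool
Result type: bool


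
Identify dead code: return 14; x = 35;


statement follows a return and is unreachable
Dead: 'x = 35'


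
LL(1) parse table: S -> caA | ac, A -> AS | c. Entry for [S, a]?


For [S, a]: 'a' ∈ FIRST(ac)
Entry: S -> ac


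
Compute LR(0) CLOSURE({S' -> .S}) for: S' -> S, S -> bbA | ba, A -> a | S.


Start: S' -> .S
For each item with dot before a nonterminal B, add B -> .γ for every B-production
Closure: [S' -> .S, S -> .bbA, S -> .ba]


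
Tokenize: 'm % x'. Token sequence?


Scan left to right, longest-match per lexeme
Tokens: ID(m), OP(%), ID(x)


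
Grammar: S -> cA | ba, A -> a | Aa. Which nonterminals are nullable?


A nonterminal is nullable iff some alternative derives ε (directly, or every symbol in it is nullable)
Nullable: {}


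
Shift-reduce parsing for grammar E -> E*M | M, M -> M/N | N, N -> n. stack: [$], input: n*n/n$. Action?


no handle on stack; shift 'n'
Action: shift


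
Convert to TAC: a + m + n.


Break into single-operator statements:
t1 = a + m
t2 = t1 + n


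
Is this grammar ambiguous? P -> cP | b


right-linear, alternatives start with distinct terminals 'c' vs 'b': unique leftmost derivation
Unambiguous


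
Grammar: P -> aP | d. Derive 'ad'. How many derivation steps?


Derivation: P => aP => ad
Steps: 2


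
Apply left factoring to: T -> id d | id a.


Common prefix: 'id'
Factored: T -> id T', T' -> d | a


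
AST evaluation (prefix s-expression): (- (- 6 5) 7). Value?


Evaluate inner: (- 6 5) = 1
Evaluate root: (- 1 7) = -6
Result: -6


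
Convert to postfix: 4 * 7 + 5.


Left to right (same or higher precedence on left)
Postfix: 4 7 * 5 +


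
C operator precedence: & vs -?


'-' is additive (level 9); '&' is bitwise AND (level 5)
Higher level binds tighter
'-' has higher precedence than '&'


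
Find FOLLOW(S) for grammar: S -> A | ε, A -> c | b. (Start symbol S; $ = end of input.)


$ ∈ FOLLOW(S). For each A -> αBβ: add FIRST(β)\{ε} to FOLLOW(B); if β nullable, add FOLLOW(A).
FOLLOW(S) = {$}


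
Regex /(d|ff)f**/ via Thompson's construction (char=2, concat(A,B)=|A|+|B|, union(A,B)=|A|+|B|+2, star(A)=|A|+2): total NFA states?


Syntax tree has 4 char leaf(s), 1 union(s), 2 star(s)
chars contribute 4×2 = 8; each union adds +2; each star adds +2
Total: 8 + 2 + 4 = 14 states


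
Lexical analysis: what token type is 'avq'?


Pattern: letter/underscore followed by alphanumerics, not a keyword
Type: IDENTIFIER


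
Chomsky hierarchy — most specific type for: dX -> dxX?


LHS has context (more than one symbol) and |LHS| ≤ |RHS|
Classification: Type 1 (Context-Sensitive)


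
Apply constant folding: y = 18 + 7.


18 + 7 = 25 at compile time
Optimized: y = 25


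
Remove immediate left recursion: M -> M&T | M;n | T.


Left-recursive alternatives: M&T, M;n; non-recursive: T
Introduce M': M -> TM', M' -> &TM' | ;nM' | ε


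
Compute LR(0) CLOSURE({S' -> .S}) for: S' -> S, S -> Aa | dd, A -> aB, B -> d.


Start: S' -> .S
For each item with dot before a nonterminal B, add B -> .γ for every B-production
Closure: [S' -> .S, S -> .Aa, S -> .dd, A -> .aB]


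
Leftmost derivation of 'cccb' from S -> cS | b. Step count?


Derivation: S => cS => ccS => cccS => cccb
Steps: 4


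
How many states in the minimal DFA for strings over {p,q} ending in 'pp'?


Track the longest suffix of input matching a prefix of 'pp': 3 classes (prefixes of length 0..2)
Minimal DFA: 3 states


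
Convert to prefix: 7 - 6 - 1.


left-to-right (same/higher precedence on left): tree is (- (- 7 6) 1)
Prefix: - - 7 6 1


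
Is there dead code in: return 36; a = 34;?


statement follows a return and is unreachable
Dead: 'a = 34'


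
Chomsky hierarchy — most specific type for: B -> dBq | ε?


Single nonterminal LHS, but d^n q^n is not regular
Classification: Type 2 (Context-Free)


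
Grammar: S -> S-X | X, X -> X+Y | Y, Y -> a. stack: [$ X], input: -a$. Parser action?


lookahead ∉ {+} so X won't extend; reduce S -> X
Action: reduce (S -> X)


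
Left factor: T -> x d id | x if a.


Common prefix: 'x'
Factored: T -> x T', T' -> d id | if a


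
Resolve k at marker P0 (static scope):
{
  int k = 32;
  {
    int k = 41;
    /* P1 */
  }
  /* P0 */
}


k declared in the same block as P0
k = 32


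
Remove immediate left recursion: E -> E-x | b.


Left-recursive alternatives: E-x; non-recursive: b
Introduce E': E -> bE', E' -> -xE' | ε


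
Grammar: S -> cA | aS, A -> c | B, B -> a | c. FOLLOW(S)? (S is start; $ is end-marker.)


$ ∈ FOLLOW(S). For each A -> αBβ: add FIRST(β)\{ε} to FOLLOW(B); if β nullable, add FOLLOW(A).
FOLLOW(S) = {$}


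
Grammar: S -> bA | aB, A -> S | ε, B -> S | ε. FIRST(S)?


Per alternative of S: FIRST(bA) = {b}; FIRST(aB) = {a}
FIRST(S) = {a, b}


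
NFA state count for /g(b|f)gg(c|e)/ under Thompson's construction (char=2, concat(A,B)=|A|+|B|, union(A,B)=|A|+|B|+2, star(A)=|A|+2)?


Syntax tree has 7 char leaf(s), 2 union(s), 0 star(s)
chars contribute 7×2 = 14; each union adds +2; each star adds +2
Total: 14 + 4 + 0 = 18 states


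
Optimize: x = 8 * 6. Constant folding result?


8 * 6 = 48 at compile time
Optimized: x = 48


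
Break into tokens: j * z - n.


Scan left to right, longest-match per lexeme
Tokens: ID(j), OP(*), ID(z), OP(-), ID(n)


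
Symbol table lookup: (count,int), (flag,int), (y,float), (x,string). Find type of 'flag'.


Lookup 'flag' → type int


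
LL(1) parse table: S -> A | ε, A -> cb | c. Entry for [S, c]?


For [S, c]: 'c' ∈ FIRST(A)
Entry: S -> A


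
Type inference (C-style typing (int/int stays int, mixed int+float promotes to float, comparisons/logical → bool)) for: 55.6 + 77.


Operand types: float + int
Rule: mixed int/float promotes to float; int/int stays int
Result type: float


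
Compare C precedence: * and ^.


'*' is multiplicative (level 10); '^' is bitwise XOR (level 4)
Higher level binds tighter
'*' has higher precedence than '^'


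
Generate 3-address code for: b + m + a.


Break into single-operator statements:
t1 = b + m
t2 = t1 + a


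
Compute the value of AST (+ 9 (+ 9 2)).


Evaluate inner: (+ 9 2) = 11
Evaluate root: (+ 9 11) = 20
Result: 20


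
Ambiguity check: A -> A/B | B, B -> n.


precedence layered via separate nonterminal B: deterministic
Unambiguous


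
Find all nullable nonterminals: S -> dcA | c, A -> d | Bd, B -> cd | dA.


A nonterminal is nullable iff some alternative derives ε (directly, or every symbol in it is nullable)
Nullable: {}


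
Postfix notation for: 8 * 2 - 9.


Left to right (same or higher precedence on left)
Postfix: 8 2 * 9 -


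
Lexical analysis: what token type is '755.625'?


Pattern: digits with a decimal point
Type: FLOAT_LITERAL


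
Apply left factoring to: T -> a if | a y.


Common prefix: 'a'
Factored: T -> a T', T' -> if | y


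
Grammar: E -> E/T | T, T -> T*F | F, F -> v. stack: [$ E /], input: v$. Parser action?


no handle ('E/' is not any RHS); shift 'v'
Action: shift


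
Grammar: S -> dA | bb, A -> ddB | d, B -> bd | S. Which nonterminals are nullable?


A nonterminal is nullable iff some alternative derives ε (directly, or every symbol in it is nullable)
Nullable: {}


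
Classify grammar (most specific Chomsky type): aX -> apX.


LHS has context (more than one symbol) and |LHS| ≤ |RHS|
Classification: Type 1 (Context-Sensitive)


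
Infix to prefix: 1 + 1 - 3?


left-to-right (same/higher precedence on left): tree is (- (+ 1 1) 3)
Prefix: - + 1 1 3


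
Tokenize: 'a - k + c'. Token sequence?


Scan left to right, longest-match per lexeme
Tokens: ID(a), OP(-), ID(k), OP(+), ID(c)


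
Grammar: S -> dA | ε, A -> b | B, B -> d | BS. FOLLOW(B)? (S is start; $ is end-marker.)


$ ∈ FOLLOW(S). For each A -> αBβ: add FIRST(β)\{ε} to FOLLOW(B); if β nullable, add FOLLOW(A).
FOLLOW(B) = {$, d}


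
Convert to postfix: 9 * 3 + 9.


Left to right (same or higher precedence on left)
Postfix: 9 3 * 9 +


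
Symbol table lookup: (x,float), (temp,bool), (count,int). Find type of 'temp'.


Lookup 'temp' → type bool


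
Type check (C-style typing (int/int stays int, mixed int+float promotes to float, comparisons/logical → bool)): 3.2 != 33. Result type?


Operand types: float != int
Rule: comparison yields bool
Result type: bool


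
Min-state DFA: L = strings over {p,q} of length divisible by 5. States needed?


Track length mod 5: states 0..4, accept at 0
Minimal DFA: 5 states


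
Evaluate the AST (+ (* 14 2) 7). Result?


Evaluate inner: (* 14 2) = 28
Evaluate root: (+ 28 7) = 35
Result: 35


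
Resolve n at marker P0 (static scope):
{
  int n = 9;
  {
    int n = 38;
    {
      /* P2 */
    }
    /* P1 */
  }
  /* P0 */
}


n declared in the same block as P0
n = 9


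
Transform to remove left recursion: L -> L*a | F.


Left-recursive alternatives: L*a; non-recursive: F
Introduce L': L -> FL', L' -> *aL' | ε


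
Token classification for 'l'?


Pattern: letter/underscore followed by alphanumerics, not a keyword
Type: IDENTIFIER


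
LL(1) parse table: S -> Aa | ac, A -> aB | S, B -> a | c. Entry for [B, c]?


For [B, c]: 'c' ∈ FIRST(c)
Entry: B -> c


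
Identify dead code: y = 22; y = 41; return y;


first assignment to y is overwritten before any read
Dead: 'y = 22'


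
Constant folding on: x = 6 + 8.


6 + 8 = 14 at compile time
Optimized: x = 14


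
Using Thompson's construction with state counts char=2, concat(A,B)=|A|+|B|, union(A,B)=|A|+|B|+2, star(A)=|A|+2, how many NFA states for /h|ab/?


Syntax tree has 3 char leaf(s), 1 union(s), 0 star(s)
chars contribute 3×2 = 6; each union adds +2; each star adds +2
Total: 6 + 2 + 0 = 8 states


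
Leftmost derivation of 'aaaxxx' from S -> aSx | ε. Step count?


Derivation: S => aSx => aaSxx => aaaSxxx => aaaxxx
Steps: 4


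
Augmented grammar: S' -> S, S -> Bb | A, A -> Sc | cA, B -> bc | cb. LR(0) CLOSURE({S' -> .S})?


Start: S' -> .S
For each item with dot before a nonterminal B, add B -> .γ for every B-production
Closure: [S' -> .S, S -> .Bb, S -> .A, B -> .bc, B -> .cb, A -> .Sc, A -> .cA]


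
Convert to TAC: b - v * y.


Break into single-operator statements:
t1 = v * y
t2 = b - t1


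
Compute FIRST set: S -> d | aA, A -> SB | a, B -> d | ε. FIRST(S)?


Per alternative of S: FIRST(d) = {d}; FIRST(aA) = {a}
FIRST(S) = {a, d}


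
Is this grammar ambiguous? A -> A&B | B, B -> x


precedence layered via separate nonterminal B: deterministic
Unambiguous


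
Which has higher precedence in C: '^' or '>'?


'>' is relational (level 7); '^' is bitwise XOR (level 4)
Higher level binds tighter
'>' has higher precedence than '^'


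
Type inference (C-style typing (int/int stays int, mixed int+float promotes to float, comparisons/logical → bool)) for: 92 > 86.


Operand types: int > int
Rule: comparison yields bool
Result type: bool


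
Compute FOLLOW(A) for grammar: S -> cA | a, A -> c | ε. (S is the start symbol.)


$ ∈ FOLLOW(S). For each A -> αBβ: add FIRST(β)\{ε} to FOLLOW(B); if β nullable, add FOLLOW(A).
FOLLOW(A) = {$}


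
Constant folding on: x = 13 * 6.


13 * 6 = 78 at compile time
Optimized: x = 78


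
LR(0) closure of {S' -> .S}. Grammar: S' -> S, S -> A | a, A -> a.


Start: S' -> .S
For each item with dot before a nonterminal B, add B -> .γ for every B-production
Closure: [S' -> .S, S -> .A, S -> .a, A -> .a]


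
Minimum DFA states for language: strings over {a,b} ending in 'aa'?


Track the longest suffix of input matching a prefix of 'aa': 3 classes (prefixes of length 0..2)
Minimal DFA: 3 states


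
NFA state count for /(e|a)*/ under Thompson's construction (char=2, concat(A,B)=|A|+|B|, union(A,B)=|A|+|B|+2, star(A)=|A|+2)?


Syntax tree has 2 char leaf(s), 1 union(s), 1 star(s)
chars contribute 2×2 = 4; each union adds +2; each star adds +2
Total: 4 + 2 + 2 = 8 states


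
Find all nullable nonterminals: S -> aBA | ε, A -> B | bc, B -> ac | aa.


A nonterminal is nullable iff some alternative derives ε (directly, or every symbol in it is nullable)
Nullable: {S}


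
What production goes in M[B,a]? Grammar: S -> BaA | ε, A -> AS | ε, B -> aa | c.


For [B, a]: 'a' ∈ FIRST(aa)
Entry: B -> aa


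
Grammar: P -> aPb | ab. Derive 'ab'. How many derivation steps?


Derivation: P => ab
Steps: 1


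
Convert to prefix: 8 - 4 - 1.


left-to-right (same/higher precedence on left): tree is (- (- 8 4) 1)
Prefix: - - 8 4 1


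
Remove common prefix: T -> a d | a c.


Common prefix: 'a'
Factored: T -> a T', T' -> d | c


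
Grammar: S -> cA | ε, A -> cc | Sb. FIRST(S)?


Per alternative of S: FIRST(cA) = {c}; FIRST(ε) = {ε}
FIRST(S) = {c, ε}


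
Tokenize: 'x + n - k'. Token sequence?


Scan left to right, longest-match per lexeme
Tokens: ID(x), OP(+), ID(n), OP(-), ID(k)


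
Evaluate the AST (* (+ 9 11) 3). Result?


Evaluate inner: (+ 9 11) = 20
Evaluate root: (* 20 3) = 60
Result: 60


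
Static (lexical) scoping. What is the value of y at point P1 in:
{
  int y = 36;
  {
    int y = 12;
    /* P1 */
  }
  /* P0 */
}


y declared in the same block as P1
y = 12


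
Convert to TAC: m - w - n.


Break into single-operator statements:
t1 = m - w
t2 = t1 - n


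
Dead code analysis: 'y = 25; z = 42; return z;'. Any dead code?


y is assigned but never read
Dead: 'y = 25'


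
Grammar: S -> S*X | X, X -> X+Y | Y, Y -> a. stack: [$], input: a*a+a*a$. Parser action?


no handle on stack; shift 'a'
Action: shift


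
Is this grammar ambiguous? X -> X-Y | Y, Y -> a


precedence layered via separate nonterminal Y: deterministic
Unambiguous


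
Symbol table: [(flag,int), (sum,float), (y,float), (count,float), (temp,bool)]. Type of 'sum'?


Lookup 'sum' → type float


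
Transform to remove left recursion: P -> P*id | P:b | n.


Left-recursive alternatives: P*id, P:b; non-recursive: n
Introduce P': P -> nP', P' -> *idP' | :bP' | ε


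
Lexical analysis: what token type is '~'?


Pattern: operator symbol
Type: OPERATOR


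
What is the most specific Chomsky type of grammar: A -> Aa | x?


Left-linear: every RHS is a terminal or one nonterminal followed by a terminal
Classification: Type 3 (Regular)


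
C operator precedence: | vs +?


'+' is additive (level 9); '|' is bitwise OR (level 3)
Higher level binds tighter
'+' has higher precedence than '|'


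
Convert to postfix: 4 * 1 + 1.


Left to right (same or higher precedence on left)
Postfix: 4 1 * 1 +


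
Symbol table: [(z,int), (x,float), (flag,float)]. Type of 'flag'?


Lookup 'flag' → type float


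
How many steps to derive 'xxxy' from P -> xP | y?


Derivation: P => xP => xxP => xxxP => xxxy
Steps: 4


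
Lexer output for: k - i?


Scan left to right, longest-match per lexeme
Tokens: ID(k), OP(-), ID(i)


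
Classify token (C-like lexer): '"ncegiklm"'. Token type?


Pattern: double-quoted sequence
Type: STRING_LITERAL


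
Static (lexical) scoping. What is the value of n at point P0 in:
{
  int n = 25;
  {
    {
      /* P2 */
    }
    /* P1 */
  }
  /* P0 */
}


n declared in the same block as P0
n = 25


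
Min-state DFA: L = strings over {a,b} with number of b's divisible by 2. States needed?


Track (count of b) mod 2: states 0..1, accept at 0
Minimal DFA: 2 states


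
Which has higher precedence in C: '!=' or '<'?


'<' is relational (level 7); '!=' is equality (level 6)
Higher level binds tighter
'<' has higher precedence than '!='


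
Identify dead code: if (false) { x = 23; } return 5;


condition is constant false, so the whole block is unreachable
Dead: 'if (false) { x = 23; }'


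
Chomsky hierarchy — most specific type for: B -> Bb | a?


Left-linear: every RHS is a terminal or one nonterminal followed by a terminal
Classification: Type 3 (Regular)


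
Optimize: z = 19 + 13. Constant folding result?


19 + 13 = 32 at compile time
Optimized: z = 32


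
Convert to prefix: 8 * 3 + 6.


left-to-right (same/higher precedence on left): tree is (+ (* 8 3) 6)
Prefix: + * 8 3 6


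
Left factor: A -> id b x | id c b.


Common prefix: 'id'
Factored: A -> id A', A' -> b x | c b


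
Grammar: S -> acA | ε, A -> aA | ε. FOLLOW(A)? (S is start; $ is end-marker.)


$ ∈ FOLLOW(S). For each A -> αBβ: add FIRST(β)\{ε} to FOLLOW(B); if β nullable, add FOLLOW(A).
FOLLOW(A) = {$}


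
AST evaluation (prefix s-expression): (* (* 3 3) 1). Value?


Evaluate inner: (* 3 3) = 9
Evaluate root: (* 9 1) = 9
Result: 9


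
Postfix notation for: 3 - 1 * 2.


* has higher precedence, evaluate 1*2 first
Postfix: 3 1 2 * -


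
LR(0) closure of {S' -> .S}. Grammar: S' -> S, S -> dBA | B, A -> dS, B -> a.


Start: S' -> .S
For each item with dot before a nonterminal B, add B -> .γ for every B-production
Closure: [S' -> .S, S -> .dBA, S -> .B, B -> .a]


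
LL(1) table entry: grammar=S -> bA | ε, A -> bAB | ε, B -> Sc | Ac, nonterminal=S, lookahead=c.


For [S, c]: ε is nullable and 'c' ∈ FOLLOW(S)
Entry: S -> ε


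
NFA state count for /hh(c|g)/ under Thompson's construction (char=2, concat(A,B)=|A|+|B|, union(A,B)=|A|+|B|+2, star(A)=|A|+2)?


Syntax tree has 4 char leaf(s), 1 union(s), 0 star(s)
chars contribute 4×2 = 8; each union adds +2; each star adds +2
Total: 8 + 2 + 0 = 10 states


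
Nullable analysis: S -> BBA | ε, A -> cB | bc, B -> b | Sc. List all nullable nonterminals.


A nonterminal is nullable iff some alternative derives ε (directly, or every symbol in it is nullable)
Nullable: {S}


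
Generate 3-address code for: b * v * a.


Break into single-operator statements:
t1 = b * v
t2 = t1 * a


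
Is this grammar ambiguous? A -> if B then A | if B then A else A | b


dangling else: 'if B then if B then b else b' parses two ways
Ambiguous


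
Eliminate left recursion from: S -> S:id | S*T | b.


Left-recursive alternatives: S:id, S*T; non-recursive: b
Introduce S': S -> bS', S' -> :idS' | *TS' | ε


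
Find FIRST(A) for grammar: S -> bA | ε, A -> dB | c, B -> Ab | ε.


Per alternative of A: FIRST(dB) = {d}; FIRST(c) = {c}
FIRST(A) = {c, d}


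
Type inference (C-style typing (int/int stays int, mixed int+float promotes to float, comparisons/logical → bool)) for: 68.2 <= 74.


Operand types: float <= int
Rule: comparison yields bool
Result type: bool


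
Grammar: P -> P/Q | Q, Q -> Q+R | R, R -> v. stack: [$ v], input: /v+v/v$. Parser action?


'v' on top is the handle for R -> v
Action: reduce (R -> v)


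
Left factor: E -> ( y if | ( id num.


Common prefix: '('
Factored: E -> ( E', E' -> y if | id num


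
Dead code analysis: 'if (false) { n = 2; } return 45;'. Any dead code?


condition is constant false, so the whole block is unreachable
Dead: 'if (false) { n = 2; }'


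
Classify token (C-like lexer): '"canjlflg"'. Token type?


Pattern: double-quoted sequence
Type: STRING_LITERAL


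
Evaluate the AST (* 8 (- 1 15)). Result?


Evaluate inner: (- 1 15) = -14
Evaluate root: (* 8 -14) = -112
Result: -112


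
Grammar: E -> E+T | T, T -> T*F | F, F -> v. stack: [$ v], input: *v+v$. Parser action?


'v' on top is the handle for F -> v
Action: reduce (F -> v)


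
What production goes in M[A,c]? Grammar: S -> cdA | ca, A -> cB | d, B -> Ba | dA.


For [A, c]: 'c' ∈ FIRST(cB)
Entry: A -> cB


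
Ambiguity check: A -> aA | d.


right-linear, alternatives start with distinct terminals 'a' vs 'd': unique leftmost derivation
Unambiguous


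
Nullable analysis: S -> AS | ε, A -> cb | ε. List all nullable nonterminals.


A nonterminal is nullable iff some alternative derives ε (directly, or every symbol in it is nullable)
Nullable: {A, S}


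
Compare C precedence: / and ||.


'/' is multiplicative (level 10); '||' is logical OR (level 1)
Higher level binds tighter
'/' has higher precedence than '||'


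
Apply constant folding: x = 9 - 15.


9 - 15 = -6 at compile time
Optimized: x = -6


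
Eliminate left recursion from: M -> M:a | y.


Left-recursive alternatives: M:a; non-recursive: y
Introduce M': M -> yM', M' -> :aM' | ε


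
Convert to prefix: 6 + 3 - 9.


left-to-right (same/higher precedence on left): tree is (- (+ 6 3) 9)
Prefix: - + 6 3 9


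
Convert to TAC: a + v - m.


Break into single-operator statements:
t1 = a + v
t2 = t1 - m


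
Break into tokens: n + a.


Scan left to right, longest-match per lexeme
Tokens: ID(n), OP(+), ID(a)


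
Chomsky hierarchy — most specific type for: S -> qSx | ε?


Single nonterminal LHS, but q^n x^n is not regular
Classification: Type 2 (Context-Free)


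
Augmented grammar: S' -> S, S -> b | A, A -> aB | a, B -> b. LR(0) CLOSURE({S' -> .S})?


Start: S' -> .S
For each item with dot before a nonterminal B, add B -> .γ for every B-production
Closure: [S' -> .S, S -> .b, S -> .A, A -> .aB, A -> .a]


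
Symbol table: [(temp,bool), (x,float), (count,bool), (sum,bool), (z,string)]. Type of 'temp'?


Lookup 'temp' → type bool


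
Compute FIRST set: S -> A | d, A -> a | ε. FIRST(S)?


Per alternative of S: FIRST(A) = {a, ε}; FIRST(d) = {d}
FIRST(S) = {a, d, ε}


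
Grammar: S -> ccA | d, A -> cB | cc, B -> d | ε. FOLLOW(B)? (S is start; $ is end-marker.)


$ ∈ FOLLOW(S). For each A -> αBβ: add FIRST(β)\{ε} to FOLLOW(B); if β nullable, add FOLLOW(A).
FOLLOW(B) = {$}


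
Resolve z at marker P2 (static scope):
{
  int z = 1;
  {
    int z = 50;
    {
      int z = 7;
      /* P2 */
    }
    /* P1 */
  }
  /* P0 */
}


z declared in the same block as P2
z = 7


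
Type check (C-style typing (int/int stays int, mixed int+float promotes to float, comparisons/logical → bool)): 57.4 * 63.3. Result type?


Operand types: float * float
Rule: mixed int/float promotes to float; int/int stays int
Result type: float


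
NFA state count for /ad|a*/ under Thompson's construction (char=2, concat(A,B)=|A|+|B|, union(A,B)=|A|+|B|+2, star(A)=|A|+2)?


Syntax tree has 3 char leaf(s), 1 union(s), 1 star(s)
chars contribute 3×2 = 6; each union adds +2; each star adds +2
Total: 6 + 2 + 2 = 10 states
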